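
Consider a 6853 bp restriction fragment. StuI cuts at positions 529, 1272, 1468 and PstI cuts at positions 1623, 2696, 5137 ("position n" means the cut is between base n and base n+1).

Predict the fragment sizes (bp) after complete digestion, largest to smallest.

2441, 1716, 1073, 743, 529, 196, 155 bp

Combined cut positions (sorted): 529, 1272, 1468, 1623, 2696, 5137.
Linear molecule, 6 cuts → 7 fragments:
  529 − 0 = 529 bp
  1272 − 529 = 743 bp
  1468 − 1272 = 196 bp
  1623 − 1468 = 155 bp
  2696 − 1623 = 1073 bp
  5137 − 2696 = 2441 bp
  6853 − 5137 = 1716 bp
Sorted largest to smallest: 2441, 1716, 1073, 743, 529, 196, 155 bp.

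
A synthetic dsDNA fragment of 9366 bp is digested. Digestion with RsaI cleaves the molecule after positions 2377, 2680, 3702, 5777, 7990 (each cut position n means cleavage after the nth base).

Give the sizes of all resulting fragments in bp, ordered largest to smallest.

2377, 2213, 2075, 1376, 1022, 303 bp

Linear molecule, 5 cuts → 6 fragments:
  2377 − 0 = 2377 bp
  2680 − 2377 = 303 bp
  3702 − 2680 = 1022 bp
  5777 − 3702 = 2075 bp
  7990 − 5777 = 2213 bp
  9366 − 7990 = 1376 bp
Sorted largest to smallest: 2377, 2213, 2075, 1376, 1022, 303 bp.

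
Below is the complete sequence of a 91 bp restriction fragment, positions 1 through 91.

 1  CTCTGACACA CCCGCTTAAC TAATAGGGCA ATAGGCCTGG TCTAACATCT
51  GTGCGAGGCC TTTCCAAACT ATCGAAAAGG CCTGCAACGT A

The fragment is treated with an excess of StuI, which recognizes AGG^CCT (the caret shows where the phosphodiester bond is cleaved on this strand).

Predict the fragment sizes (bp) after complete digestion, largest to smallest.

35, 23, 22, 11 bp

StuI sites (AGGCCT) start at positions 33, 56, 78.
StuI cuts after base 3 of each site, so after positions 35, 58, 80.
Linear molecule, 3 cuts → 4 fragments:
  1–35 → 35 bp
  36–58 → 23 bp
  59–80 → 22 bp
  81–91 → 11 bp
Sorted largest to smallest: 35, 23, 22, 11 bp.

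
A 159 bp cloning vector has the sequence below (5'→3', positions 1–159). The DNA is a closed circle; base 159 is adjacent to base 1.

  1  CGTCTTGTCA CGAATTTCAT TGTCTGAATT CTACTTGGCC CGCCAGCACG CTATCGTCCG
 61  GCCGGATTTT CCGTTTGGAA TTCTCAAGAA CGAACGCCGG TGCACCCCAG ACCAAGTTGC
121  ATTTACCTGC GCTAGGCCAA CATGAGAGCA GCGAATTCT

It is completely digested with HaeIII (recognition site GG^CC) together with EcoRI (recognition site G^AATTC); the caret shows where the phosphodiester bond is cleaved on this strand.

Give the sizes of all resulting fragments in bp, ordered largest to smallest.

HaeIII sites (GGCC) start at positions 37, 60, 135.
HaeIII cuts after base 2 of each site, so after positions 38, 61, 136.
EcoRI sites (GAATTC) start at positions 26, 78, 153.
EcoRI cuts after the first base of each site, so after positions 26, 78, 153.
Combined cut positions: 26, 38, 61, 78, 136, 153.
Circular molecule, 6 cuts → 6 fragments:
  27–38 → 12 bp
  39–61 → 23 bp
  62–78 → 17 bp
  79–136 → 58 bp
  137–153 → 17 bp
  154–159 then 1–26 → 6 + 26 = 32 bp
Sorted largest to smallest: 58, 32, 23, 17, 17, 12 bp.

58, 32, 23, 17, 17, 12 bp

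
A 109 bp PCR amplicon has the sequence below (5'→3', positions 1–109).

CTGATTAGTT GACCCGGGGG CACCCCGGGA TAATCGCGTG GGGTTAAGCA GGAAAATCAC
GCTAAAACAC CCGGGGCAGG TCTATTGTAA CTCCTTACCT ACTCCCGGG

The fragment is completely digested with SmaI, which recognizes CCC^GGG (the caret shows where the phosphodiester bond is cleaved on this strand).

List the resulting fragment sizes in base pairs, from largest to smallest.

SmaI sites (CCCGGG) start at positions 13, 24, 70, 104.
SmaI cuts after base 3 of each site, so after positions 15, 26, 72, 106.
Linear molecule, 4 cuts → 5 fragments:
  1–15 → 15 bp
  16–26 → 11 bp
  27–72 → 46 bp
  73–106 → 34 bp
  107–109 → 3 bp
Sorted largest to smallest: 46, 34, 15, 11, 3 bp.

46, 34, 15, 11, 3 bp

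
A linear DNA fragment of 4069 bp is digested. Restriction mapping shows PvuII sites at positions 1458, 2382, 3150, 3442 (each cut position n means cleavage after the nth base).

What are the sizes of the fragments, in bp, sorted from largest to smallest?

Linear molecule, 4 cuts → 5 fragments:
  1458 − 0 = 1458 bp
  2382 − 1458 = 924 bp
  3150 − 2382 = 768 bp
  3442 − 3150 = 292 bp
  4069 − 3442 = 627 bp
Sorted largest to smallest: 1458, 924, 768, 627, 292 bp.

1458, 924, 768, 627, 292 bp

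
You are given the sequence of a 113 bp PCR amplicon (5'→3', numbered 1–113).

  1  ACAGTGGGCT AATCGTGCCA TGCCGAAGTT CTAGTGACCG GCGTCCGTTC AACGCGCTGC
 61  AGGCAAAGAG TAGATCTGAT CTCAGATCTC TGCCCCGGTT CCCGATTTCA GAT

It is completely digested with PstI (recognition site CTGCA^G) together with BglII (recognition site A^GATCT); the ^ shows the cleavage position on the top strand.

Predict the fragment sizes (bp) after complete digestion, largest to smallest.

The PstI site (CTGCAG) starts at position 57.
PstI cuts after base 5 of each site (before the last base), so after position 61.
BglII sites (AGATCT) start at positions 72, 84.
BglII cuts after the first base of each site, so after positions 72, 84.
Combined cut positions: 61, 72, 84.
Linear molecule, 3 cuts → 4 fragments:
  1–61 → 61 bp
  62–72 → 11 bp
  73–84 → 12 bp
  85–113 → 29 bp
Sorted largest to smallest: 61, 29, 12, 11 bp.

61, 29, 12, 11 bp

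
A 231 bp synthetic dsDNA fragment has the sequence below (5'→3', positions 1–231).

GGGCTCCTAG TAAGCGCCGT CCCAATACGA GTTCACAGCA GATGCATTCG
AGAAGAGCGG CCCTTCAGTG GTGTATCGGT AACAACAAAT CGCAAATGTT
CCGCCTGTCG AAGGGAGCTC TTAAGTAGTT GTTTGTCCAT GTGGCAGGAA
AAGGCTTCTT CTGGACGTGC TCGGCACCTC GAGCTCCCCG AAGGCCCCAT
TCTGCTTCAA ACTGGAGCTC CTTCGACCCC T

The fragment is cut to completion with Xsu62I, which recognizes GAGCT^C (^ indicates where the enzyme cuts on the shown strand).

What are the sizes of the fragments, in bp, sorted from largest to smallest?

Xsu62I sites (GAGCTC) start at positions 115, 181, 215.
Xsu62I cuts after base 5 of each site (before the last base), so after positions 119, 185, 219.
Linear molecule, 3 cuts → 4 fragments:
  1–119 → 119 bp
  120–185 → 66 bp
  186–219 → 34 bp
  220–231 → 12 bp
Sorted largest to smallest: 119, 66, 34, 12 bp.

119, 66, 34, 12 bp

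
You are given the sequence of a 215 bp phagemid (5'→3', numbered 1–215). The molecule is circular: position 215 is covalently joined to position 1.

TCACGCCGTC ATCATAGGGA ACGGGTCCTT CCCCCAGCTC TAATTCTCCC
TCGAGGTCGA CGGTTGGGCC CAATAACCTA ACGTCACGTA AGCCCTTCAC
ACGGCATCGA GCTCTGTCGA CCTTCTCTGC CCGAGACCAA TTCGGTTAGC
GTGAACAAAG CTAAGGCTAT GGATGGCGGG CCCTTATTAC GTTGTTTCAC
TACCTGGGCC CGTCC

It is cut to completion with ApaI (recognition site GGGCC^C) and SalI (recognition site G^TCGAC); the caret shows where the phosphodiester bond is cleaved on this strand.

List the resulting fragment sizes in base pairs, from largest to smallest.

66, 61, 46, 28, 14 bp

ApaI sites (GGGCCC) start at positions 66, 178, 206.
ApaI cuts after base 5 of each site (before the last base), so after positions 70, 182, 210.
SalI sites (GTCGAC) start at positions 56, 116.
SalI cuts after the first base of each site, so after positions 56, 116.
Combined cut positions: 56, 70, 116, 182, 210.
Circular molecule, 5 cuts → 5 fragments:
  57–70 → 14 bp
  71–116 → 46 bp
  117–182 → 66 bp
  183–210 → 28 bp
  211–215 then 1–56 → 5 + 56 = 61 bp
Sorted largest to smallest: 66, 61, 46, 28, 14 bp.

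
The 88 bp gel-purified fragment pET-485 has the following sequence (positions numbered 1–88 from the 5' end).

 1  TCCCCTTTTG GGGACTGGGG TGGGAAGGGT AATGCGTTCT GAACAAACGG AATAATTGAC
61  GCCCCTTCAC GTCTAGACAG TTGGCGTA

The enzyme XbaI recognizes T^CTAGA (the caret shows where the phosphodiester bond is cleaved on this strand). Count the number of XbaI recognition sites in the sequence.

1

TCTAGA occurs starting at position 72.
XbaI cuts at 1 site.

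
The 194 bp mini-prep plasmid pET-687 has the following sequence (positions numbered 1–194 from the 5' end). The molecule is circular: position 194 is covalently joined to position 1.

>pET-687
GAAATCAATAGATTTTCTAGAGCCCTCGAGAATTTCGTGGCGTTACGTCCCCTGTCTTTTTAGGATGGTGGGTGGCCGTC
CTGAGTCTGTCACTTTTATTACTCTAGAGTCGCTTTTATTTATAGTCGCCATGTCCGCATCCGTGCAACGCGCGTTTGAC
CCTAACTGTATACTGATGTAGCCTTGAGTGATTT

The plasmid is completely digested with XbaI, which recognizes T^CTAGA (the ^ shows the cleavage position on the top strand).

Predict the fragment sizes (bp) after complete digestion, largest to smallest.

107, 87 bp

XbaI sites (TCTAGA) start at positions 16, 103.
XbaI cuts after the first base of each site, so after positions 16, 103.
Circular molecule, 2 cuts → 2 fragments:
  17–103 → 87 bp
  104–194 then 1–16 → 91 + 16 = 107 bp
Sorted largest to smallest: 107, 87 bp.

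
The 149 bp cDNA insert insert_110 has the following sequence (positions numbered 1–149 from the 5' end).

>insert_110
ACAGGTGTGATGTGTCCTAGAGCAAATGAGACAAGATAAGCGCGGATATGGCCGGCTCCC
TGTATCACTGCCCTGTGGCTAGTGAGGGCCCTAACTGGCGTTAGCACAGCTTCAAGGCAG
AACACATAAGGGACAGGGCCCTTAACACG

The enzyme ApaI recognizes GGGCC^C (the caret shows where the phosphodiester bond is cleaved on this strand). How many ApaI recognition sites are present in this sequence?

2

GGGCCC occurs starting at positions 86, 136.
ApaI cuts at 2 sites.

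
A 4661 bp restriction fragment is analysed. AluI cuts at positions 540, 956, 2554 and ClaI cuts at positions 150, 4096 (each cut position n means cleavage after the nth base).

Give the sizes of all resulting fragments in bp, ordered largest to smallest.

1598, 1542, 565, 416, 390, 150 bp

Combined cut positions (sorted): 150, 540, 956, 2554, 4096.
Linear molecule, 5 cuts → 6 fragments:
  150 − 0 = 150 bp
  540 − 150 = 390 bp
  956 − 540 = 416 bp
  2554 − 956 = 1598 bp
  4096 − 2554 = 1542 bp
  4661 − 4096 = 565 bp
Sorted largest to smallest: 1598, 1542, 565, 416, 390, 150 bp.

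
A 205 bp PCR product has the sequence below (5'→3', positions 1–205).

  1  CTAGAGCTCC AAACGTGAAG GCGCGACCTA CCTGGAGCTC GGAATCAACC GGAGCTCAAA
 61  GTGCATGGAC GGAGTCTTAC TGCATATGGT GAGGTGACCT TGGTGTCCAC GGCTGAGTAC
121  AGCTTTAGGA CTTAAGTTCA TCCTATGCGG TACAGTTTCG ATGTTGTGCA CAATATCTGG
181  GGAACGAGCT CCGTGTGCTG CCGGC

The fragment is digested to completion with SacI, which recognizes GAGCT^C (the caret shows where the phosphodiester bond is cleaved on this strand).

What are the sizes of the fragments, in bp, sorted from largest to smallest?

SacI sites (GAGCTC) start at positions 4, 35, 52, 186.
SacI cuts after base 5 of each site (before the last base), so after positions 8, 39, 56, 190.
Linear molecule, 4 cuts → 5 fragments:
  1–8 → 8 bp
  9–39 → 31 bp
  40–56 → 17 bp
  57–190 → 134 bp
  191–205 → 15 bp
Sorted largest to smallest: 134, 31, 17, 15, 8 bp.

134, 31, 17, 15, 8 bp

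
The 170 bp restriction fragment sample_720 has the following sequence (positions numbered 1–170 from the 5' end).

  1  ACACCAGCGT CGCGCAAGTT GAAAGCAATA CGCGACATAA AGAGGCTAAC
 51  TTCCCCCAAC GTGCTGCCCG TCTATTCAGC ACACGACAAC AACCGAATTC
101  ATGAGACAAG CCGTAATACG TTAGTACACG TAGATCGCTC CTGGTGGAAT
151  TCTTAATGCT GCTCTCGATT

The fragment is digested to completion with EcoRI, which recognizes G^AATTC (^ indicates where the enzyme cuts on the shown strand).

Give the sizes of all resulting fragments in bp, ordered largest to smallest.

EcoRI sites (GAATTC) start at positions 95, 147.
EcoRI cuts after the first base of each site, so after positions 95, 147.
Linear molecule, 2 cuts → 3 fragments:
  1–95 → 95 bp
  96–147 → 52 bp
  148–170 → 23 bp
Sorted largest to smallest: 95, 52, 23 bp.

95, 52, 23 bp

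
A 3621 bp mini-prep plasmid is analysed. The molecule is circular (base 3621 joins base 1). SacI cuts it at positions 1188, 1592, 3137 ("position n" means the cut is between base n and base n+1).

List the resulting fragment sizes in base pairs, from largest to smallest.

1672, 1545, 404 bp

Circular molecule, 3 cuts → 3 fragments:
  1592 − 1188 = 404 bp
  3137 − 1592 = 1545 bp
  wrap: 3621 − 3137 + 1188 = 1672 bp
Sorted largest to smallest: 1672, 1545, 404 bp.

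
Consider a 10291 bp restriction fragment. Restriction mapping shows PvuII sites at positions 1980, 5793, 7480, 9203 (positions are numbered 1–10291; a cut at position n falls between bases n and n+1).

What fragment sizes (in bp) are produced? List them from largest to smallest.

Linear molecule, 4 cuts → 5 fragments:
  1980 − 0 = 1980 bp
  5793 − 1980 = 3813 bp
  7480 − 5793 = 1687 bp
  9203 − 7480 = 1723 bp
  10291 − 9203 = 1088 bp
Sorted largest to smallest: 3813, 1980, 1723, 1687, 1088 bp.

3813, 1980, 1723, 1687, 1088 bp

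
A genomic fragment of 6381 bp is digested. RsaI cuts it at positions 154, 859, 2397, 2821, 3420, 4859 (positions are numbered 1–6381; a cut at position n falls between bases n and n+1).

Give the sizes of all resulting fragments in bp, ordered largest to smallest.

Linear molecule, 6 cuts → 7 fragments:
  154 − 0 = 154 bp
  859 − 154 = 705 bp
  2397 − 859 = 1538 bp
  2821 − 2397 = 424 bp
  3420 − 2821 = 599 bp
  4859 − 3420 = 1439 bp
  6381 − 4859 = 1522 bp
Sorted largest to smallest: 1538, 1522, 1439, 705, 599, 424, 154 bp.

1538, 1522, 1439, 705, 599, 424, 154 bp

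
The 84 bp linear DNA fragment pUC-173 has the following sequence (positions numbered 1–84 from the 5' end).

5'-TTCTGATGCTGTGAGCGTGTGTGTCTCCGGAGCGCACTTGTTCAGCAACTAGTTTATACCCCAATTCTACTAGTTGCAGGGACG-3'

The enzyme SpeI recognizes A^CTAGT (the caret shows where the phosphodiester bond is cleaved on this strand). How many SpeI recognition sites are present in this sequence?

2

ACTAGT occurs starting at positions 48, 69.
SpeI cuts at 2 sites.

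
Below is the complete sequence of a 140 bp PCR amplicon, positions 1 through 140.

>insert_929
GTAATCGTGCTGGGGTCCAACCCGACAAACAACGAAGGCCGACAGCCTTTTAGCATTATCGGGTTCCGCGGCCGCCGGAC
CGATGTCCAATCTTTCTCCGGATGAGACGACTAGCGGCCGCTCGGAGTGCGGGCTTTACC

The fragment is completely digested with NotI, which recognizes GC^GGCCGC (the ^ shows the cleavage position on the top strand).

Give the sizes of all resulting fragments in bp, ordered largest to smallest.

NotI sites (GCGGCCGC) start at positions 68, 114.
NotI cuts after base 2 of each site, so after positions 69, 115.
Linear molecule, 2 cuts → 3 fragments:
  1–69 → 69 bp
  70–115 → 46 bp
  116–140 → 25 bp
Sorted largest to smallest: 69, 46, 25 bp.

69, 46, 25 bp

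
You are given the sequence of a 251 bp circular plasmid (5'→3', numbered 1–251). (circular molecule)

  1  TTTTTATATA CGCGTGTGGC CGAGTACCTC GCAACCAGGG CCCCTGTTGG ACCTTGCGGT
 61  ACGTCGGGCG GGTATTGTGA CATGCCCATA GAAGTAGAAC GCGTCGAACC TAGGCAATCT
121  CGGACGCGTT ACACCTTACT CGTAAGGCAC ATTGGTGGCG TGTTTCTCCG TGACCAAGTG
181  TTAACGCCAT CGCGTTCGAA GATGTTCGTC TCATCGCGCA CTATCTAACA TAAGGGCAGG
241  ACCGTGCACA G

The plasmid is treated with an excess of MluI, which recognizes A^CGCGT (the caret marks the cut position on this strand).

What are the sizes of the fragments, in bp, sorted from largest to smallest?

MluI sites (ACGCGT) start at positions 10, 99, 124.
MluI cuts after the first base of each site, so after positions 10, 99, 124.
Circular molecule, 3 cuts → 3 fragments:
  11–99 → 89 bp
  100–124 → 25 bp
  125–251 then 1–10 → 127 + 10 = 137 bp
Sorted largest to smallest: 137, 89, 25 bp.

137, 89, 25 bp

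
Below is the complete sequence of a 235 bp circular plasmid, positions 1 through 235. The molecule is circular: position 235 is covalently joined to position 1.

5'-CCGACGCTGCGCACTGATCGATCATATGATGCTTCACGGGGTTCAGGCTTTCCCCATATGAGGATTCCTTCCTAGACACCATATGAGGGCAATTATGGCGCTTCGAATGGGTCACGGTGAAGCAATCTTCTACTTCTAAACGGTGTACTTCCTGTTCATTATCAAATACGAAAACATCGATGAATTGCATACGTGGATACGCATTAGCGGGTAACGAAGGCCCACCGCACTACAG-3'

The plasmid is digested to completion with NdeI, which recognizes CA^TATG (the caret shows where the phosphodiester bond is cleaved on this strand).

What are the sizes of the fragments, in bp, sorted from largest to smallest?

NdeI sites (CATATG) start at positions 23, 55, 80.
NdeI cuts after base 2 of each site, so after positions 24, 56, 81.
Circular molecule, 3 cuts → 3 fragments:
  25–56 → 32 bp
  57–81 → 25 bp
  82–235 then 1–24 → 154 + 24 = 178 bp
Sorted largest to smallest: 178, 32, 25 bp.

178, 32, 25 bp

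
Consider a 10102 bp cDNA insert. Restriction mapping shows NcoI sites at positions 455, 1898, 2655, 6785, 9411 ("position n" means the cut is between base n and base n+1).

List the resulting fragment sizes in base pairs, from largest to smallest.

Linear molecule, 5 cuts → 6 fragments:
  455 − 0 = 455 bp
  1898 − 455 = 1443 bp
  2655 − 1898 = 757 bp
  6785 − 2655 = 4130 bp
  9411 − 6785 = 2626 bp
  10102 − 9411 = 691 bp
Sorted largest to smallest: 4130, 2626, 1443, 757, 691, 455 bp.

4130, 2626, 1443, 757, 691, 455 bp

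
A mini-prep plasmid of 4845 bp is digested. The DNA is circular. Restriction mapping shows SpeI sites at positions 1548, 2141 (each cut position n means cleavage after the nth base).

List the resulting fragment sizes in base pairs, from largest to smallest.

4252, 593 bp

Circular molecule, 2 cuts → 2 fragments:
  2141 − 1548 = 593 bp
  wrap: 4845 − 2141 + 1548 = 4252 bp
Sorted largest to smallest: 4252, 593 bp.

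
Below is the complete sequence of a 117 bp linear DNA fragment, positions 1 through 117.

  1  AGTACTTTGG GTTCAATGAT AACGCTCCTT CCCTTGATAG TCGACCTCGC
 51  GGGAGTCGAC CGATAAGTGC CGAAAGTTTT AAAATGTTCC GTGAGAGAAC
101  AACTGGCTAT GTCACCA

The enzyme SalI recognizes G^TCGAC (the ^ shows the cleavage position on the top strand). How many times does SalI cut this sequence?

GTCGAC occurs starting at positions 40, 55.
SalI cuts at 2 sites.

2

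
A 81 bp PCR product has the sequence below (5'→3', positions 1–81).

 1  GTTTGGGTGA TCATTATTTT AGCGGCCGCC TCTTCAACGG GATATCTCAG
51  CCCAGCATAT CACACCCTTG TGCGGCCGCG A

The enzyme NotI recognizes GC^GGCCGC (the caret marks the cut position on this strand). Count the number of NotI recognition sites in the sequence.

2

GCGGCCGC occurs starting at positions 22, 72.
NotI cuts at 2 sites.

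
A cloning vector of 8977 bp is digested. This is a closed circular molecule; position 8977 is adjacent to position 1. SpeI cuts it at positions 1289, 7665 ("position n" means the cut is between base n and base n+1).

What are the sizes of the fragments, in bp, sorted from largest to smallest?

6376, 2601 bp

Circular molecule, 2 cuts → 2 fragments:
  7665 − 1289 = 6376 bp
  wrap: 8977 − 7665 + 1289 = 2601 bp
Sorted largest to smallest: 6376, 2601 bp.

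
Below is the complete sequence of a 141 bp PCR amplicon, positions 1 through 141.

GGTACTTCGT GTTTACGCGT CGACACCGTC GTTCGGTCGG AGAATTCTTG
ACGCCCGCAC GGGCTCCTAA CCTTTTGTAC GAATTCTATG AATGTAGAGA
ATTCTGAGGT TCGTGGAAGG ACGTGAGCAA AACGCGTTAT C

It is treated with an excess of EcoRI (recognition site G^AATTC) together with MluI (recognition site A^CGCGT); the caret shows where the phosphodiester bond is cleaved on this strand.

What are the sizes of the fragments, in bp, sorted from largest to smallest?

39, 33, 27, 18, 15, 9 bp

EcoRI sites (GAATTC) start at positions 42, 81, 99.
EcoRI cuts after the first base of each site, so after positions 42, 81, 99.
MluI sites (ACGCGT) start at positions 15, 132.
MluI cuts after the first base of each site, so after positions 15, 132.
Combined cut positions: 15, 42, 81, 99, 132.
Linear molecule, 5 cuts → 6 fragments:
  1–15 → 15 bp
  16–42 → 27 bp
  43–81 → 39 bp
  82–99 → 18 bp
  100–132 → 33 bp
  133–141 → 9 bp
Sorted largest to smallest: 39, 33, 27, 18, 15, 9 bp.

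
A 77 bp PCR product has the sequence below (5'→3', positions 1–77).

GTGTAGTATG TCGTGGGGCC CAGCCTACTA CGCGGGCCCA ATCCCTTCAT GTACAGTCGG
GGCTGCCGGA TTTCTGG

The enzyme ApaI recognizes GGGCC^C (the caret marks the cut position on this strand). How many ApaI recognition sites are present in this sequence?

GGGCCC occurs starting at positions 16, 34.
ApaI cuts at 2 sites.

2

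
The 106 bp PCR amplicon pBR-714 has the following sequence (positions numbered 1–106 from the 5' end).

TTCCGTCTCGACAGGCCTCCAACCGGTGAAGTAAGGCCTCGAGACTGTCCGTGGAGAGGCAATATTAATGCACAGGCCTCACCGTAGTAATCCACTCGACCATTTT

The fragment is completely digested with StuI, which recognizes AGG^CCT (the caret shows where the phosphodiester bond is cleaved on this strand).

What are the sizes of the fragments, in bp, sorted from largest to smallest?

40, 30, 21, 15 bp

StuI sites (AGGCCT) start at positions 13, 34, 74.
StuI cuts after base 3 of each site, so after positions 15, 36, 76.
Linear molecule, 3 cuts → 4 fragments:
  1–15 → 15 bp
  16–36 → 21 bp
  37–76 → 40 bp
  77–106 → 30 bp
Sorted largest to smallest: 40, 30, 21, 15 bp.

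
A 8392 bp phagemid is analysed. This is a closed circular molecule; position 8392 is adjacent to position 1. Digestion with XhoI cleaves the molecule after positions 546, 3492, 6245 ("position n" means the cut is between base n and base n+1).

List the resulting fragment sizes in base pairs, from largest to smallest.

Circular molecule, 3 cuts → 3 fragments:
  3492 − 546 = 2946 bp
  6245 − 3492 = 2753 bp
  wrap: 8392 − 6245 + 546 = 2693 bp
Sorted largest to smallest: 2946, 2753, 2693 bp.

2946, 2753, 2693 bp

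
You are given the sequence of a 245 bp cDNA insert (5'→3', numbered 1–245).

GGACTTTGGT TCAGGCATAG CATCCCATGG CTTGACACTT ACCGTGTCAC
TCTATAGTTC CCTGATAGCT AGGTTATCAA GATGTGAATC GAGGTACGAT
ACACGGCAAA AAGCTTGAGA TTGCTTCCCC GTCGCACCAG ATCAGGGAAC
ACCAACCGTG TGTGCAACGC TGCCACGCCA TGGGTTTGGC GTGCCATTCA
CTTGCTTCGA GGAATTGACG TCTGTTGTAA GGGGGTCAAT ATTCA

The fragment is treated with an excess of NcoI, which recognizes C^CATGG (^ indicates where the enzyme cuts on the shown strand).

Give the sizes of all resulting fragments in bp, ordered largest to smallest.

153, 67, 25 bp

NcoI sites (CCATGG) start at positions 25, 178.
NcoI cuts after the first base of each site, so after positions 25, 178.
Linear molecule, 2 cuts → 3 fragments:
  1–25 → 25 bp
  26–178 → 153 bp
  179–245 → 67 bp
Sorted largest to smallest: 153, 67, 25 bp.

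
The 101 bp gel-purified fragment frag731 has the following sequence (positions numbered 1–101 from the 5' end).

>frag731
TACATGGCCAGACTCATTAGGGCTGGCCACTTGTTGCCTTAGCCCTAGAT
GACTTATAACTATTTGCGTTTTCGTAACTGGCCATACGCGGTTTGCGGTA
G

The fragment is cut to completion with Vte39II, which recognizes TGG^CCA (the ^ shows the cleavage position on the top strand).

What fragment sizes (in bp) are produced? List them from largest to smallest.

Vte39II sites (TGGCCA) start at positions 5, 24, 79.
Vte39II cuts after base 3 of each site, so after positions 7, 26, 81.
Linear molecule, 3 cuts → 4 fragments:
  1–7 → 7 bp
  8–26 → 19 bp
  27–81 → 55 bp
  82–101 → 20 bp
Sorted largest to smallest: 55, 20, 19, 7 bp.

55, 20, 19, 7 bp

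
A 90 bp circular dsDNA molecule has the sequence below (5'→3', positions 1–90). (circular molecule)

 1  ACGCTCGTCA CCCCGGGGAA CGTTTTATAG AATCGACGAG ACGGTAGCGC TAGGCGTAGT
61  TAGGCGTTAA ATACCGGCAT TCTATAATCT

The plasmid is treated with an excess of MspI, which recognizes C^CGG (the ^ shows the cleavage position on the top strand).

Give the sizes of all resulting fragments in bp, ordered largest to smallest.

MspI sites (CCGG) start at positions 13, 74.
MspI cuts after the first base of each site, so after positions 13, 74.
Circular molecule, 2 cuts → 2 fragments:
  14–74 → 61 bp
  75–90 then 1–13 → 16 + 13 = 29 bp
Sorted largest to smallest: 61, 29 bp.

61, 29 bp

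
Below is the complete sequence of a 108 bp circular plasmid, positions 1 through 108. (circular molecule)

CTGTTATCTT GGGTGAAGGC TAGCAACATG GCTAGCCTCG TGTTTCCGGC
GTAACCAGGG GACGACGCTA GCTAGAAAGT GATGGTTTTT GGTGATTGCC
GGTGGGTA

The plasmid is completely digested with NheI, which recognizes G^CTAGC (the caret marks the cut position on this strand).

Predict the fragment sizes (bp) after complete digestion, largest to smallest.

60, 36, 12 bp

NheI sites (GCTAGC) start at positions 19, 31, 67.
NheI cuts after the first base of each site, so after positions 19, 31, 67.
Circular molecule, 3 cuts → 3 fragments:
  20–31 → 12 bp
  32–67 → 36 bp
  68–108 then 1–19 → 41 + 19 = 60 bp
Sorted largest to smallest: 60, 36, 12 bp.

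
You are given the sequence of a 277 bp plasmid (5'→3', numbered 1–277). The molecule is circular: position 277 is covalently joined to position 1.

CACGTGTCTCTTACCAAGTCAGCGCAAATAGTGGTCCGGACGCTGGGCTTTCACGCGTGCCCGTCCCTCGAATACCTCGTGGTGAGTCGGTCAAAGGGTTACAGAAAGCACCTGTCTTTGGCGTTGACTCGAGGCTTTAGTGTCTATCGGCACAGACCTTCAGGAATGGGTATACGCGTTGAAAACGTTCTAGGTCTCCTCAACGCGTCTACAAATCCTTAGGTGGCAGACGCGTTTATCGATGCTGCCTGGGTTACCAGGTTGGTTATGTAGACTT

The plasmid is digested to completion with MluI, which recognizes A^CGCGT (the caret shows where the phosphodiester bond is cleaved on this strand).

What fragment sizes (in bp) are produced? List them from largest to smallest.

121, 100, 29, 27 bp

MluI sites (ACGCGT) start at positions 53, 174, 203, 230.
MluI cuts after the first base of each site, so after positions 53, 174, 203, 230.
Circular molecule, 4 cuts → 4 fragments:
  54–174 → 121 bp
  175–203 → 29 bp
  204–230 → 27 bp
  231–277 then 1–53 → 47 + 53 = 100 bp
Sorted largest to smallest: 121, 100, 29, 27 bp.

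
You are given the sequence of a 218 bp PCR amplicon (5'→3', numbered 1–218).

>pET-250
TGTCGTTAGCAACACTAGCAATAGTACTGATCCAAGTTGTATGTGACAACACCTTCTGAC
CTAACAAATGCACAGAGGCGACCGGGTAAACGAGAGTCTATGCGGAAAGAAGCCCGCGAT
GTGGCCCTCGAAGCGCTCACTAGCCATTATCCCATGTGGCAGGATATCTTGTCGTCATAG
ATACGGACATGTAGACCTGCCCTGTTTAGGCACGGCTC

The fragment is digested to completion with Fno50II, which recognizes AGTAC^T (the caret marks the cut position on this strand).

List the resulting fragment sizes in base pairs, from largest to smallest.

The Fno50II site (AGTACT) starts at position 23.
Fno50II cuts after base 5 of each site (before the last base), so after position 27.
Linear molecule, 1 cut → 2 fragments:
  1–27 → 27 bp
  28–218 → 191 bp
Sorted largest to smallest: 191, 27 bp.

191, 27 bp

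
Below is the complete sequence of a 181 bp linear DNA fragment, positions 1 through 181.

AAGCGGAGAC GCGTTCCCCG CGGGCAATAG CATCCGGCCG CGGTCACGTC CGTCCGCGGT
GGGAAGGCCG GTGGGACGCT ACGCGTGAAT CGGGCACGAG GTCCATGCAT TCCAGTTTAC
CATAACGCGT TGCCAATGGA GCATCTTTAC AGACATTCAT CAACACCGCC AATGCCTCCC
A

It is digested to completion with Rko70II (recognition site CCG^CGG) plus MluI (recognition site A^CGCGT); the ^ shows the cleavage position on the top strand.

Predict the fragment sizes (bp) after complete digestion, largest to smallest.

56, 44, 25, 20, 16, 11, 9 bp

Rko70II sites (CCGCGG) start at positions 18, 38, 54.
Rko70II cuts after base 3 of each site, so after positions 20, 40, 56.
MluI sites (ACGCGT) start at positions 9, 81, 125.
MluI cuts after the first base of each site, so after positions 9, 81, 125.
Combined cut positions: 9, 20, 40, 56, 81, 125.
Linear molecule, 6 cuts → 7 fragments:
  1–9 → 9 bp
  10–20 → 11 bp
  21–40 → 20 bp
  41–56 → 16 bp
  57–81 → 25 bp
  82–125 → 44 bp
  126–181 → 56 bp
Sorted largest to smallest: 56, 44, 25, 20, 16, 11, 9 bp.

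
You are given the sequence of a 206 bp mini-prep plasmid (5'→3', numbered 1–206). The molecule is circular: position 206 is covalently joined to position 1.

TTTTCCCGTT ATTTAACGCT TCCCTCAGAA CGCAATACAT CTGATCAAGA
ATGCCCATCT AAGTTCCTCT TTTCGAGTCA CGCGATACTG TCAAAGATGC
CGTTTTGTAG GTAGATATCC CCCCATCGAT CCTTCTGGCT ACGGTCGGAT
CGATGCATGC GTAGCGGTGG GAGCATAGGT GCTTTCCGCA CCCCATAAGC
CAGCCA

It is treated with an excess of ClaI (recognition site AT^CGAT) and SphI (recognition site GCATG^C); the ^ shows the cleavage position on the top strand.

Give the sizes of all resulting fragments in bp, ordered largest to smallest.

ClaI sites (ATCGAT) start at positions 125, 149.
ClaI cuts after base 2 of each site, so after positions 126, 150.
The SphI site (GCATGC) starts at position 155.
SphI cuts after base 5 of each site (before the last base), so after position 159.
Combined cut positions: 126, 150, 159.
Circular molecule, 3 cuts → 3 fragments:
  127–150 → 24 bp
  151–159 → 9 bp
  160–206 then 1–126 → 47 + 126 = 173 bp
Sorted largest to smallest: 173, 24, 9 bp.

173, 24, 9 bp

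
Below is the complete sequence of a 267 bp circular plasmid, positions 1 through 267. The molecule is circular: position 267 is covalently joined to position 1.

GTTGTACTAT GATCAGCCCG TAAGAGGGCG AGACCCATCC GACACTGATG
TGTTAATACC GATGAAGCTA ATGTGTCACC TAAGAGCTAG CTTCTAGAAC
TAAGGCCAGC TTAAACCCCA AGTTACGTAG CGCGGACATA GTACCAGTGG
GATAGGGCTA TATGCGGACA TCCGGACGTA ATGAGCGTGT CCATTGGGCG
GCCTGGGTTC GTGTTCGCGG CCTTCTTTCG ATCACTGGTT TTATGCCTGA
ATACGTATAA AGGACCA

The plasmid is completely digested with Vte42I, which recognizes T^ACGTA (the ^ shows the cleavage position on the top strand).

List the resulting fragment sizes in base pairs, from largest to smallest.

139, 128 bp

Vte42I sites (TACGTA) start at positions 124, 252.
Vte42I cuts after the first base of each site, so after positions 124, 252.
Circular molecule, 2 cuts → 2 fragments:
  125–252 → 128 bp
  253–267 then 1–124 → 15 + 124 = 139 bp
Sorted largest to smallest: 139, 128 bp.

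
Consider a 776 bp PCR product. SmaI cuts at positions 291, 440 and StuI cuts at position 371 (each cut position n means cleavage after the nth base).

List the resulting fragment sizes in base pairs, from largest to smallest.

Combined cut positions (sorted): 291, 371, 440.
Linear molecule, 3 cuts → 4 fragments:
  291 − 0 = 291 bp
  371 − 291 = 80 bp
  440 − 371 = 69 bp
  776 − 440 = 336 bp
Sorted largest to smallest: 336, 291, 80, 69 bp.

336, 291, 80, 69 bp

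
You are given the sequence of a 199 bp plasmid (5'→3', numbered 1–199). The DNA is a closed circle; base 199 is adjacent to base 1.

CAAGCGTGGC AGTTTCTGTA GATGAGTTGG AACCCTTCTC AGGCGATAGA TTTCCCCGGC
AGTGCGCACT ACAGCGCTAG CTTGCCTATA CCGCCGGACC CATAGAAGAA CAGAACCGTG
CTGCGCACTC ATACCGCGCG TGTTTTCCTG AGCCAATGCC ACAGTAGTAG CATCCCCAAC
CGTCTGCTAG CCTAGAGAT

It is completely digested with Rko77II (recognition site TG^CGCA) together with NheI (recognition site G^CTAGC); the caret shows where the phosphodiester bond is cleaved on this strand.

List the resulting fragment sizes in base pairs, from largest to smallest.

77, 63, 47, 12 bp

Rko77II sites (TGCGCA) start at positions 63, 122.
Rko77II cuts after base 2 of each site, so after positions 64, 123.
NheI sites (GCTAGC) start at positions 76, 186.
NheI cuts after the first base of each site, so after positions 76, 186.
Combined cut positions: 64, 76, 123, 186.
Circular molecule, 4 cuts → 4 fragments:
  65–76 → 12 bp
  77–123 → 47 bp
  124–186 → 63 bp
  187–199 then 1–64 → 13 + 64 = 77 bp
Sorted largest to smallest: 77, 63, 47, 12 bp.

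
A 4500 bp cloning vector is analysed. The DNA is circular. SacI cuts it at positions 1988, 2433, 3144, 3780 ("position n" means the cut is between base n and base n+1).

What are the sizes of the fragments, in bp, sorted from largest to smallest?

Circular molecule, 4 cuts → 4 fragments:
  2433 − 1988 = 445 bp
  3144 − 2433 = 711 bp
  3780 − 3144 = 636 bp
  wrap: 4500 − 3780 + 1988 = 2708 bp
Sorted largest to smallest: 2708, 711, 636, 445 bp.

2708, 711, 636, 445 bp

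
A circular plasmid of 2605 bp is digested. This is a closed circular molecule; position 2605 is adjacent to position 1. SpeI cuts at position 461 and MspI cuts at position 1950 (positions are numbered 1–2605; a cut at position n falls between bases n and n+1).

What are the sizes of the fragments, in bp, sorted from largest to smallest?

1489, 1116 bp

Combined cut positions (sorted): 461, 1950.
Circular molecule, 2 cuts → 2 fragments:
  1950 − 461 = 1489 bp
  wrap: 2605 − 1950 + 461 = 1116 bp
Sorted largest to smallest: 1489, 1116 bp.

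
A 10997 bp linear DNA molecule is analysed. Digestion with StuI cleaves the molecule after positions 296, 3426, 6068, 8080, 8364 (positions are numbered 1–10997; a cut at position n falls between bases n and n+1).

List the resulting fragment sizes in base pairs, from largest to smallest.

Linear molecule, 5 cuts → 6 fragments:
  296 − 0 = 296 bp
  3426 − 296 = 3130 bp
  6068 − 3426 = 2642 bp
  8080 − 6068 = 2012 bp
  8364 − 8080 = 284 bp
  10997 − 8364 = 2633 bp
Sorted largest to smallest: 3130, 2642, 2633, 2012, 296, 284 bp.

3130, 2642, 2633, 2012, 296, 284 bp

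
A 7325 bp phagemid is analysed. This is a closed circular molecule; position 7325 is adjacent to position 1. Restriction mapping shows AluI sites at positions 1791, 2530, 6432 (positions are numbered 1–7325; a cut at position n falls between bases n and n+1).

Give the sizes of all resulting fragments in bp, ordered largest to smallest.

Circular molecule, 3 cuts → 3 fragments:
  2530 − 1791 = 739 bp
  6432 − 2530 = 3902 bp
  wrap: 7325 − 6432 + 1791 = 2684 bp
Sorted largest to smallest: 3902, 2684, 739 bp.

3902, 2684, 739 bp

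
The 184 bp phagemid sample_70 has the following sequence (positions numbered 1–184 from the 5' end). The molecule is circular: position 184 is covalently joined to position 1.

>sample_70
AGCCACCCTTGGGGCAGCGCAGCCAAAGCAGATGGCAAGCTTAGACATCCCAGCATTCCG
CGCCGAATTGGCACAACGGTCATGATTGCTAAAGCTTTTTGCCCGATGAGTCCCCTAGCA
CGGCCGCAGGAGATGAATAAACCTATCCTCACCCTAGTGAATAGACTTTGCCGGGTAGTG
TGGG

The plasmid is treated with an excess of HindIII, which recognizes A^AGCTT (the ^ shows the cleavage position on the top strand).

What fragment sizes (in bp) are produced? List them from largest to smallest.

HindIII sites (AAGCTT) start at positions 37, 92.
HindIII cuts after the first base of each site, so after positions 37, 92.
Circular molecule, 2 cuts → 2 fragments:
  38–92 → 55 bp
  93–184 then 1–37 → 92 + 37 = 129 bp
Sorted largest to smallest: 129, 55 bp.

129, 55 bp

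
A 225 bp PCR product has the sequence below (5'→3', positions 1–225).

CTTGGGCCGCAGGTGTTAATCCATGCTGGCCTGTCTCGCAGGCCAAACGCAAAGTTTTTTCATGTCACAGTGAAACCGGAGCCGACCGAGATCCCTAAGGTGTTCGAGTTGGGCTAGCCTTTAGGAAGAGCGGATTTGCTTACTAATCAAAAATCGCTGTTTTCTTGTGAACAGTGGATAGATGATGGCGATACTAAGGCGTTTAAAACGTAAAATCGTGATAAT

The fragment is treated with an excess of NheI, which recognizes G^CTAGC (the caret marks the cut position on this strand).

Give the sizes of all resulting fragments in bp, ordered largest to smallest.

113, 112 bp

The NheI site (GCTAGC) starts at position 113.
NheI cuts after the first base of each site, so after position 113.
Linear molecule, 1 cut → 2 fragments:
  1–113 → 113 bp
  114–225 → 112 bp
Sorted largest to smallest: 113, 112 bp.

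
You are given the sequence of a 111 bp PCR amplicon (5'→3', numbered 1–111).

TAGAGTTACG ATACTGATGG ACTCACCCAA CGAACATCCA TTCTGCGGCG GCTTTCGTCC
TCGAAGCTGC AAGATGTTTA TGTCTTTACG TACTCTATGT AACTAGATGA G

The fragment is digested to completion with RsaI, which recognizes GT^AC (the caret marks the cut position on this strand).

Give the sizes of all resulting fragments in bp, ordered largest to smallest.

91, 20 bp

The RsaI site (GTAC) starts at position 90.
RsaI cuts after base 2 of each site, so after position 91.
Linear molecule, 1 cut → 2 fragments:
  1–91 → 91 bp
  92–111 → 20 bp
Sorted largest to smallest: 91, 20 bp.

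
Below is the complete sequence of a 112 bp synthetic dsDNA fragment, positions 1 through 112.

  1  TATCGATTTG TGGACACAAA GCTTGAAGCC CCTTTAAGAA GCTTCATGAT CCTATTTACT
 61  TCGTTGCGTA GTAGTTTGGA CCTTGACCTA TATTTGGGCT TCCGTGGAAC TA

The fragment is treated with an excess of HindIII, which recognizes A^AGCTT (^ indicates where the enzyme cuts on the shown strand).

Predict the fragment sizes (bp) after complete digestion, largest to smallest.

HindIII sites (AAGCTT) start at positions 19, 39.
HindIII cuts after the first base of each site, so after positions 19, 39.
Linear molecule, 2 cuts → 3 fragments:
  1–19 → 19 bp
  20–39 → 20 bp
  40–112 → 73 bp
Sorted largest to smallest: 73, 20, 19 bp.

73, 20, 19 bp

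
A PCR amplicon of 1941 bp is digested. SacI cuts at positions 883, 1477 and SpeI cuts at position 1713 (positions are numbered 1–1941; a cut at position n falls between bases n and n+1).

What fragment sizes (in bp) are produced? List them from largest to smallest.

883, 594, 236, 228 bp

Combined cut positions (sorted): 883, 1477, 1713.
Linear molecule, 3 cuts → 4 fragments:
  883 − 0 = 883 bp
  1477 − 883 = 594 bp
  1713 − 1477 = 236 bp
  1941 − 1713 = 228 bp
Sorted largest to smallest: 883, 594, 236, 228 bp.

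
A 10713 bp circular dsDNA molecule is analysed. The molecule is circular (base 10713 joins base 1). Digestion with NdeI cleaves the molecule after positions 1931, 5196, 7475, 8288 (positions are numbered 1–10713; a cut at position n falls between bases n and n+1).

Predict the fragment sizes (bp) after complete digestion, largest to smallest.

4356, 3265, 2279, 813 bp

Circular molecule, 4 cuts → 4 fragments:
  5196 − 1931 = 3265 bp
  7475 − 5196 = 2279 bp
  8288 − 7475 = 813 bp
  wrap: 10713 − 8288 + 1931 = 4356 bp
Sorted largest to smallest: 4356, 3265, 2279, 813 bp.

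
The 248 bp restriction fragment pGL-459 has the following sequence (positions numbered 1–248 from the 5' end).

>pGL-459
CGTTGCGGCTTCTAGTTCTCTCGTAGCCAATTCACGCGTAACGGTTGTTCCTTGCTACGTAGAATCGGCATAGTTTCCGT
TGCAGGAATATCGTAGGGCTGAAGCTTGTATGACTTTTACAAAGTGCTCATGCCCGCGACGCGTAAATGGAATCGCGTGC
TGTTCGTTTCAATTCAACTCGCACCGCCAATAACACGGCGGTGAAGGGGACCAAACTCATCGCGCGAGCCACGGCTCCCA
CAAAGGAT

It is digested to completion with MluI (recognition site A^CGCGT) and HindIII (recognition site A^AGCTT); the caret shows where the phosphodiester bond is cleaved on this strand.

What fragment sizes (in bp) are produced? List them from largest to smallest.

MluI sites (ACGCGT) start at positions 34, 139.
MluI cuts after the first base of each site, so after positions 34, 139.
The HindIII site (AAGCTT) starts at position 102.
HindIII cuts after the first base of each site, so after position 102.
Combined cut positions: 34, 102, 139.
Linear molecule, 3 cuts → 4 fragments:
  1–34 → 34 bp
  35–102 → 68 bp
  103–139 → 37 bp
  140–248 → 109 bp
Sorted largest to smallest: 109, 68, 37, 34 bp.

109, 68, 37, 34 bp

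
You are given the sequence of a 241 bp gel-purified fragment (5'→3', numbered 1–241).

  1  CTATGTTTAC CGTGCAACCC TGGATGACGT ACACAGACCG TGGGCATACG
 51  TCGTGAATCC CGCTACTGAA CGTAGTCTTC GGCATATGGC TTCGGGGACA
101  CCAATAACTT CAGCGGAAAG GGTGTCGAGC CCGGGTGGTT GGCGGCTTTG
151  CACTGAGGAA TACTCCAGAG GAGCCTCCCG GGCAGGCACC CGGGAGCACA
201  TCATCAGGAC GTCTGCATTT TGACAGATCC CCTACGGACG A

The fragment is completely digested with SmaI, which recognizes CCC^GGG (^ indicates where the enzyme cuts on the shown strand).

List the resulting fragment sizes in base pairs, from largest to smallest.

SmaI sites (CCCGGG) start at positions 130, 177, 189.
SmaI cuts after base 3 of each site, so after positions 132, 179, 191.
Linear molecule, 3 cuts → 4 fragments:
  1–132 → 132 bp
  133–179 → 47 bp
  180–191 → 12 bp
  192–241 → 50 bp
Sorted largest to smallest: 132, 50, 47, 12 bp.

132, 50, 47, 12 bp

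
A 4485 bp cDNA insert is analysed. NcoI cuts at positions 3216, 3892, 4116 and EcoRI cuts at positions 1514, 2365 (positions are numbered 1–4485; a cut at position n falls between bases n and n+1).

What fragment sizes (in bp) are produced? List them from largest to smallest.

Combined cut positions (sorted): 1514, 2365, 3216, 3892, 4116.
Linear molecule, 5 cuts → 6 fragments:
  1514 − 0 = 1514 bp
  2365 − 1514 = 851 bp
  3216 − 2365 = 851 bp
  3892 − 3216 = 676 bp
  4116 − 3892 = 224 bp
  4485 − 4116 = 369 bp
Sorted largest to smallest: 1514, 851, 851, 676, 369, 224 bp.

1514, 851, 851, 676, 369, 224 bp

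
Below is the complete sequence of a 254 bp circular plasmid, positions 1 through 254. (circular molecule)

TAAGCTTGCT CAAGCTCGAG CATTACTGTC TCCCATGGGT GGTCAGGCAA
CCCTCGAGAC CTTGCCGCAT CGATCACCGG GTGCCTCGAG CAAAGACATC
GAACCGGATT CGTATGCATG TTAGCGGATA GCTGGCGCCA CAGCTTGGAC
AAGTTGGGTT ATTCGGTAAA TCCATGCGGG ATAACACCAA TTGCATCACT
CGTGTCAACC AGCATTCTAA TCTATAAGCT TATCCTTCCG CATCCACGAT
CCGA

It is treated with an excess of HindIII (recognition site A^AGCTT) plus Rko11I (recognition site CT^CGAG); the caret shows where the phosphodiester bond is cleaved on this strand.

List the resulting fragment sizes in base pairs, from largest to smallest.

140, 38, 32, 30, 14 bp

HindIII sites (AAGCTT) start at positions 2, 226.
HindIII cuts after the first base of each site, so after positions 2, 226.
Rko11I sites (CTCGAG) start at positions 15, 53, 85.
Rko11I cuts after base 2 of each site, so after positions 16, 54, 86.
Combined cut positions: 2, 16, 54, 86, 226.
Circular molecule, 5 cuts → 5 fragments:
  3–16 → 14 bp
  17–54 → 38 bp
  55–86 → 32 bp
  87–226 → 140 bp
  227–254 then 1–2 → 28 + 2 = 30 bp
Sorted largest to smallest: 140, 38, 32, 30, 14 bp.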